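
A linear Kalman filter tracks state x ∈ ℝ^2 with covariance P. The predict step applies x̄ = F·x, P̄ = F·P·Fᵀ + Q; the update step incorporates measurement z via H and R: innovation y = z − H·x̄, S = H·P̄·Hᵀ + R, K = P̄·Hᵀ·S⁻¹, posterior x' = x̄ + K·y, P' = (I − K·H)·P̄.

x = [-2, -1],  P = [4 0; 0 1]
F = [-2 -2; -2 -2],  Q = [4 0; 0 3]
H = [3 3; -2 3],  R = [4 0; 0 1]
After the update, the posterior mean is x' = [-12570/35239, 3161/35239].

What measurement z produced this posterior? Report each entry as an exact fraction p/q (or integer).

z = [-1, 1]

x̄ = F·x = [6, 6]
P̄ = F·P·Fᵀ + Q = [24 20; 20 23]
S = H·P̄·Hᵀ + R = [787 123; 123 64]
K = P̄·Hᵀ·S⁻¹ = [6972/35239 -6792/35239; 4689/35239 6956/35239]
x' − x̄ = [-224004/35239, -208273/35239] = K·y
y = (KᵀK)⁻¹·Kᵀ·(x' − x̄) = [-37, -5]
z = y + H·x̄ = [-37, -5] + [36, 6] = [-1, 1]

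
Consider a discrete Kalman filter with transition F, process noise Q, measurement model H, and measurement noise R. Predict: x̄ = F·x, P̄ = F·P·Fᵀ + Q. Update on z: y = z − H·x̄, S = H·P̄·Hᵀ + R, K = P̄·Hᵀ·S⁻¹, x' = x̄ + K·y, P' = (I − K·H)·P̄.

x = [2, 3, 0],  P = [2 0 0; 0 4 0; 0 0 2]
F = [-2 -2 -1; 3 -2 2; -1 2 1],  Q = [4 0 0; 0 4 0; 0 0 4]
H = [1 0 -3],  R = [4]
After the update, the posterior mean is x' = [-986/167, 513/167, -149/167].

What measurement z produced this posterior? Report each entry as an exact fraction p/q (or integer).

z = [-3]

x̄ = F·x = [-10, 0, 4]
P̄ = F·P·Fᵀ + Q = [30 0 -14; 0 46 -18; -14 -18 24]
S = H·P̄·Hᵀ + R = [334]
K = P̄·Hᵀ·S⁻¹ = [36/167; 27/167; -43/167]
x' − x̄ = [684/167, 513/167, -817/167] = K·y
y = (KᵀK)⁻¹·Kᵀ·(x' − x̄) = [19]
z = y + H·x̄ = [19] + [-22] = [-3]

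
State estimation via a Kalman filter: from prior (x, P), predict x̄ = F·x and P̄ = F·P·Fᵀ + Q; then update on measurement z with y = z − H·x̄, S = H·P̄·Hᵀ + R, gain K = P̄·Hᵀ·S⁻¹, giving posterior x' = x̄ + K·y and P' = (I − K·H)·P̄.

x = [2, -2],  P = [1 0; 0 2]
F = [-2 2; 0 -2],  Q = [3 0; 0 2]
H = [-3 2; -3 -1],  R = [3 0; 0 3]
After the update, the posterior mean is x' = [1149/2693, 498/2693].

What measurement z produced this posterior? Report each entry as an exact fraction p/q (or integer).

x̄ = F·x = [-8, 4]
P̄ = F·P·Fᵀ + Q = [15 -8; -8 10]
S = H·P̄·Hᵀ + R = [274 139; 139 100]
K = P̄·Hᵀ·S⁻¹ = [-319/2693 -553/2693; 818/2693 -760/2693]
x' − x̄ = [22693/2693, -10274/2693] = K·y
y = (KᵀK)⁻¹·Kᵀ·(x' − x̄) = [-33, -22]
z = y + H·x̄ = [-33, -22] + [32, 20] = [-1, -2]

z = [-1, -2]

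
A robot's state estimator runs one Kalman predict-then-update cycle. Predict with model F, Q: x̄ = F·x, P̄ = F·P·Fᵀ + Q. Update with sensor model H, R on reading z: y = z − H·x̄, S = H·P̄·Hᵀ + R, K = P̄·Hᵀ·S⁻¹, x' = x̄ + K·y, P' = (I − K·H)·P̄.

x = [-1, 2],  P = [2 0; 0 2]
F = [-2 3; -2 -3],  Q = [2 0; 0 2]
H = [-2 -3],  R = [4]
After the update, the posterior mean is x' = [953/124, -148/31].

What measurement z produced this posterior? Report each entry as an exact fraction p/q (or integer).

x̄ = F·x = [8, -4]
P̄ = F·P·Fᵀ + Q = [28 -10; -10 28]
S = H·P̄·Hᵀ + R = [248]
K = P̄·Hᵀ·S⁻¹ = [-13/124; -8/31]
x' − x̄ = [-39/124, -24/31] = K·y
y = (KᵀK)⁻¹·Kᵀ·(x' − x̄) = [3]
z = y + H·x̄ = [3] + [-4] = [-1]

z = [-1]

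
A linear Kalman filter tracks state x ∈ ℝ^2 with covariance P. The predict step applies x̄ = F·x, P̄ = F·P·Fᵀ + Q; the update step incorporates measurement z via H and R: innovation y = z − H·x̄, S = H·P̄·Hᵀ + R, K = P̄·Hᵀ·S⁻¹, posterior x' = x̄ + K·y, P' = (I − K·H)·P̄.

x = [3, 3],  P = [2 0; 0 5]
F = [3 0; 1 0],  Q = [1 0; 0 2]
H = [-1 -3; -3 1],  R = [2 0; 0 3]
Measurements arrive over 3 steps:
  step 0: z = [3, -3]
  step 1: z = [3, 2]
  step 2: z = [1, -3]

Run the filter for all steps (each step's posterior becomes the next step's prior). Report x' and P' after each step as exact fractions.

step 0: x' = [20/31, -33/31], P' = [26/93 -4/217; -4/217 288/1519]
step 1: x' = [-19507/27347, -17858/27347], P' = [21682/82041 -524/27347; -524/27347 5184/27347]
step 2: x' = [38204726/69694437, -12299953/23231479], P' = [18368234/69694437 -445948/23231479; -445948/23231479 4403808/23231479]

step 0: x̄ = F·x = [9, 3]
step 0: P̄ = F·P·Fᵀ + Q = [19 6; 6 4]
step 0: y = z − H·x̄ = [21, 21]
step 0: S = H·P̄·Hᵀ + R = [93 93; 93 142]
step 0: K = P̄·Hᵀ·S⁻¹ = [-73/651 -2/7; -418/1519 4/49]
step 0: x' = x̄ + K·y = [20/31, -33/31]
step 0: P' = (I − K·H)·P̄ = [26/93 -4/217; -4/217 288/1519]
step 1: x̄ = F·x = [60/31, 20/31]
step 1: P̄ = F·P·Fᵀ + Q = [109/31 26/31; 26/31 212/93]
step 1: y = z − H·x̄ = [213/31, 222/31]
step 1: S = H·P̄·Hᵀ + R = [963/31 323/31; 323/31 2966/93]
step 1: K = P̄·Hᵀ·S⁻¹ = [-8483/82041 -7402/27347; -7514/27347 2252/27347]
step 1: x' = x̄ + K·y = [-19507/27347, -17858/27347]
step 1: P' = (I − K·H)·P̄ = [21682/82041 -524/27347; -524/27347 5184/27347]
step 2: x̄ = F·x = [-58521/27347, -19507/27347]
step 2: P̄ = F·P·Fᵀ + Q = [92393/27347 21682/27347; 21682/27347 185764/82041]
step 2: y = z − H·x̄ = [-89695/27347, -238097/27347]
step 2: S = H·P̄·Hᵀ + R = [834471/27347 264871/27347; 264871/27347 2536222/82041]
step 2: K = P̄·Hᵀ·S⁻¹ = [-7177351/69694437 -6271394/23231479; -6382738/23231479 1913884/23231479]
step 2: x' = x̄ + K·y = [38204726/69694437, -12299953/23231479]
step 2: P' = (I − K·H)·P̄ = [18368234/69694437 -445948/23231479; -445948/23231479 4403808/23231479]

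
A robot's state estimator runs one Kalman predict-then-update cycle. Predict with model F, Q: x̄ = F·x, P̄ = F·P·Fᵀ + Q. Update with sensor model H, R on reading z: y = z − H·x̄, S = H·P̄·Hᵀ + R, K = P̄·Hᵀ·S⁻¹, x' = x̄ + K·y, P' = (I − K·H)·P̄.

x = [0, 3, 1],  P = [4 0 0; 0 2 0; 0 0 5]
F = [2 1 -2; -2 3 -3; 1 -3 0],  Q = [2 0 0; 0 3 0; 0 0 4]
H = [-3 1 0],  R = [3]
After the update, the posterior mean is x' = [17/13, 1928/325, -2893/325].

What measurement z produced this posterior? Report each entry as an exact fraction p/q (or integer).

x̄ = F·x = [1, 6, -9]
P̄ = F·P·Fᵀ + Q = [40 20 2; 20 82 -26; 2 -26 26]
S = H·P̄·Hᵀ + R = [325]
K = P̄·Hᵀ·S⁻¹ = [-4/13; 22/325; -32/325]
x' − x̄ = [4/13, -22/325, 32/325] = K·y
y = (KᵀK)⁻¹·Kᵀ·(x' − x̄) = [-1]
z = y + H·x̄ = [-1] + [3] = [2]

z = [2]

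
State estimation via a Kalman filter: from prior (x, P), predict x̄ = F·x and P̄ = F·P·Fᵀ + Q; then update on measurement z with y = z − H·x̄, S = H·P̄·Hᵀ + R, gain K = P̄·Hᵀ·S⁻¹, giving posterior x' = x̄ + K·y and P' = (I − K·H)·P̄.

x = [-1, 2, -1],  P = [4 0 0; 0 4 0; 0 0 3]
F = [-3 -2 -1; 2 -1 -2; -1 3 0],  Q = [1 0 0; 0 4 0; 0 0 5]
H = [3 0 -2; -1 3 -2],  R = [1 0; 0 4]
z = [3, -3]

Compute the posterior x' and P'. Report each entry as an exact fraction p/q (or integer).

x' = [795379/334182, 385823/334182, 231627/111394]
P' = [504491/167091 636241/167091 245485/55697; 636241/167091 892187/167091 318373/55697; 245485/55697 318373/55697 371994/55697]

x̄ = F·x = [0, -2, 7]
P̄ = F·P·Fᵀ + Q = [56 -10 -12; -10 36 -20; -12 -20 45]
y = z − H·x̄ = [17, 17]
S = H·P̄·Hᵀ + R = [829 90; 90 816]
K = P̄·Hᵀ·S⁻¹ = [13521/55697 -34339/334182; -505/55697 65041/334182; -7533/55697 -17177/111394]
x' = x̄ + K·y = [795379/334182, 385823/334182, 231627/111394]
P' = (I − K·H)·P̄ = [504491/167091 636241/167091 245485/55697; 636241/167091 892187/167091 318373/55697; 245485/55697 318373/55697 371994/55697]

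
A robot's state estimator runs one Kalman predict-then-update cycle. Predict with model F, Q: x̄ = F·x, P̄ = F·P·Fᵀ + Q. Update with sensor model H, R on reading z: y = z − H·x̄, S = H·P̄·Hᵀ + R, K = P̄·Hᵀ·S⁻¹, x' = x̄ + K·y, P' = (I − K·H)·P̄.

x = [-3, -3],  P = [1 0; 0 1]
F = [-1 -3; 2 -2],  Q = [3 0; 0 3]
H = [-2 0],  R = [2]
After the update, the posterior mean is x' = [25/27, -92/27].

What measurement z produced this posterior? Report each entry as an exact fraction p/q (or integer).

z = [-1]

x̄ = F·x = [12, 0]
P̄ = F·P·Fᵀ + Q = [13 4; 4 11]
S = H·P̄·Hᵀ + R = [54]
K = P̄·Hᵀ·S⁻¹ = [-13/27; -4/27]
x' − x̄ = [-299/27, -92/27] = K·y
y = (KᵀK)⁻¹·Kᵀ·(x' − x̄) = [23]
z = y + H·x̄ = [23] + [-24] = [-1]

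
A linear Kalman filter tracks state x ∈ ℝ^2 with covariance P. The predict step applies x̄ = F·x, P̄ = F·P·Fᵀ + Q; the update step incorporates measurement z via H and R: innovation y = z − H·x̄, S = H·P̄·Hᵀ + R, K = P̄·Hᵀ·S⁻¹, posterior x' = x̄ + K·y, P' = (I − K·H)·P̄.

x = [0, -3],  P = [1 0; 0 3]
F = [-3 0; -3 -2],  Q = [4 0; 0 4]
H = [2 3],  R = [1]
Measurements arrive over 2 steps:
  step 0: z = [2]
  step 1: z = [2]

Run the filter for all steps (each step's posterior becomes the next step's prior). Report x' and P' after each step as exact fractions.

step 0: x̄ = F·x = [0, 6]
step 0: P̄ = F·P·Fᵀ + Q = [13 9; 9 25]
step 0: y = z − H·x̄ = [-16]
step 0: S = H·P̄·Hᵀ + R = [386]
step 0: K = P̄·Hᵀ·S⁻¹ = [53/386; 93/386]
step 0: x' = x̄ + K·y = [-424/193, 414/193]
step 0: P' = (I − K·H)·P̄ = [2209/386 -1455/386; -1455/386 1001/386]
step 1: x̄ = F·x = [1272/193, 444/193]
step 1: P̄ = F·P·Fᵀ + Q = [21425/386 11151/386; 11151/386 7969/386]
step 1: y = z − H·x̄ = [-3490/193]
step 1: S = H·P̄·Hᵀ + R = [291619/386]
step 1: K = P̄·Hᵀ·S⁻¹ = [76303/291619; 46209/291619]
step 1: x' = x̄ + K·y = [542186/291619, -164718/291619]
step 1: P' = (I − K·H)·P̄ = [1103081/291619 -709953/291619; -709953/291619 488705/291619]

step 0: x' = [-424/193, 414/193], P' = [2209/386 -1455/386; -1455/386 1001/386]
step 1: x' = [542186/291619, -164718/291619], P' = [1103081/291619 -709953/291619; -709953/291619 488705/291619]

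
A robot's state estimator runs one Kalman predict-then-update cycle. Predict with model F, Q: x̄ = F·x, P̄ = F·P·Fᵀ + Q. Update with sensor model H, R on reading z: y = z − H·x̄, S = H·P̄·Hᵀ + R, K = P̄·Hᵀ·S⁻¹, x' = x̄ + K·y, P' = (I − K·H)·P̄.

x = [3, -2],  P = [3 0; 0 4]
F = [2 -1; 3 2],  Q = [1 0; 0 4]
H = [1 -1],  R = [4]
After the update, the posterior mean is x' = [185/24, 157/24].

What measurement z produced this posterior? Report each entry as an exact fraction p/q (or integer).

z = [1]

x̄ = F·x = [8, 5]
P̄ = F·P·Fᵀ + Q = [17 10; 10 47]
S = H·P̄·Hᵀ + R = [48]
K = P̄·Hᵀ·S⁻¹ = [7/48; -37/48]
x' − x̄ = [-7/24, 37/24] = K·y
y = (KᵀK)⁻¹·Kᵀ·(x' − x̄) = [-2]
z = y + H·x̄ = [-2] + [3] = [1]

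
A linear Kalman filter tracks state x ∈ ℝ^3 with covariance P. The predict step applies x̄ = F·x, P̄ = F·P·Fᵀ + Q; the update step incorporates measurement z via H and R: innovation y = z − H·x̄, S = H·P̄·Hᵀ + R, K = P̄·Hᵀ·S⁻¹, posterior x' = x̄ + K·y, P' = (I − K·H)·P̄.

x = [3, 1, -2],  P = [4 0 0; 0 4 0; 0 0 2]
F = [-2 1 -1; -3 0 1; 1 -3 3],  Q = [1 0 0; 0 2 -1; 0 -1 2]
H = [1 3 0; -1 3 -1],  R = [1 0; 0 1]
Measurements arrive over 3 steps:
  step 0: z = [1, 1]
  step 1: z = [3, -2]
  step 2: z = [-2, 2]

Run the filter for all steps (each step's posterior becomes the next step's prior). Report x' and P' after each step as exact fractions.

step 0: x̄ = F·x = [-3, -11, -6]
step 0: P̄ = F·P·Fᵀ + Q = [23 22 -26; 22 40 -7; -26 -7 60]
step 0: y = z − H·x̄ = [37, 25]
step 0: S = H·P̄·Hᵀ + R = [516 384; 384 302]
step 0: K = P̄·Hᵀ·S⁻¹ = [191/4188 119/698; 641/2094 -29/698; 3463/4188 -861/698]
step 0: x' = x̄ + K·y = [12353/4188, -746/1047, -26147/4188]
step 0: P' = (I − K·H)·P̄ = [30059/4188 -2489/1047 -60641/4188; -2489/1047 1873/2094 5342/1047; -60641/4188 5342/1047 129911/4188]
step 1: x̄ = F·x = [-1543/4188, -31603/2094, -14284/1047]
step 1: P̄ = F·P·Fᵀ + Q = [12605/4188 20519/2094 10957/2094; 20519/2094 193166/1047 156697/1047; 10957/2094 156697/1047 276307/2094]
step 1: y = z − H·x̄ = [203725/4188, 122563/4188]
step 1: S = H·P̄·Hᵀ + R = [7216997/4188 5039093/4188; 5039093/4188 3560255/4188]
step 1: K = P̄·Hᵀ·S⁻¹ = [17552915/144169719 -21256358/144169719; 13277366/48056573 3481616/48056573; 30621731/48056573 -25714941/48056573]
step 1: x' = x̄ + K·y = [178670183/144169719, 22489240/48056573, 81411528/48056573]
step 1: P' = (I − K·H)·P̄ = [314756990/144169719 -33022675/48056573 -196901569/48056573; -33022675/48056573 15433347/48056573 75841100/48056573; -196901569/48056573 75841100/48056573 450139810/48056573]
step 2: x̄ = F·x = [-534107230/144169719, -97258655/48056573, 708970775/144169719]
step 2: P̄ = F·P·Fᵀ + Q = [378323822/144169719 157381726/48056573 -13075819/144169719; 157381726/48056573 2671933340/48056573 2038091044/48056573; -13075819/144169719 2038091044/48056573 6128332175/144169719]
step 2: y = z − H·x̄ = [1121095687/144169719, 1338530878/144169719]
step 2: S = H·P̄·Hᵀ + R = [75497564789/144169719 53434132781/144169719; 53434132781/144169719 39248364398/144169719]
step 2: K = P̄·Hᵀ·S⁻¹ = [98994956783/748766028619 -114721115683/748766028619; 29072509878/106966575517 8007392784/106966575517; 458093617874/748766028619 -390392099683/748766028619]
step 2: x' = x̄ + K·y = [-3069273417117/748766028619, 83935324407/106966575517, 3619817909831/748766028619]
step 2: P' = (I − K·H)·P̄ = [1568965444097/748766028619 -69998594634/106966575517 -2924214815728/748766028619; -69998594634/106966575517 33023701504/106966575517 161062306362/106966575517; -2924214815728/748766028619 161062306362/106966575517 6696915349013/748766028619]

step 0: x' = [12353/4188, -746/1047, -26147/4188], P' = [30059/4188 -2489/1047 -60641/4188; -2489/1047 1873/2094 5342/1047; -60641/4188 5342/1047 129911/4188]
step 1: x' = [178670183/144169719, 22489240/48056573, 81411528/48056573], P' = [314756990/144169719 -33022675/48056573 -196901569/48056573; -33022675/48056573 15433347/48056573 75841100/48056573; -196901569/48056573 75841100/48056573 450139810/48056573]
step 2: x' = [-3069273417117/748766028619, 83935324407/106966575517, 3619817909831/748766028619], P' = [1568965444097/748766028619 -69998594634/106966575517 -2924214815728/748766028619; -69998594634/106966575517 33023701504/106966575517 161062306362/106966575517; -2924214815728/748766028619 161062306362/106966575517 6696915349013/748766028619]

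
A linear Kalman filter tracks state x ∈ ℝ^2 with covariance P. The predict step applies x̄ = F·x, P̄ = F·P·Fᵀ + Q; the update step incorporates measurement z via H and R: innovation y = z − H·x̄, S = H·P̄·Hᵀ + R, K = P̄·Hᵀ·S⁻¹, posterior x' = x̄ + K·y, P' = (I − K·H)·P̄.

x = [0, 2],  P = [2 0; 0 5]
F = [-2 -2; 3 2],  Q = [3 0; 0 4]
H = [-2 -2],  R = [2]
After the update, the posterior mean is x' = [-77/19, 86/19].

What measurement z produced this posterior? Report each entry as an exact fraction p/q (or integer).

x̄ = F·x = [-4, 4]
P̄ = F·P·Fᵀ + Q = [31 -32; -32 42]
S = H·P̄·Hᵀ + R = [38]
K = P̄·Hᵀ·S⁻¹ = [1/19; -10/19]
x' − x̄ = [-1/19, 10/19] = K·y
y = (KᵀK)⁻¹·Kᵀ·(x' − x̄) = [-1]
z = y + H·x̄ = [-1] + [0] = [-1]

z = [-1]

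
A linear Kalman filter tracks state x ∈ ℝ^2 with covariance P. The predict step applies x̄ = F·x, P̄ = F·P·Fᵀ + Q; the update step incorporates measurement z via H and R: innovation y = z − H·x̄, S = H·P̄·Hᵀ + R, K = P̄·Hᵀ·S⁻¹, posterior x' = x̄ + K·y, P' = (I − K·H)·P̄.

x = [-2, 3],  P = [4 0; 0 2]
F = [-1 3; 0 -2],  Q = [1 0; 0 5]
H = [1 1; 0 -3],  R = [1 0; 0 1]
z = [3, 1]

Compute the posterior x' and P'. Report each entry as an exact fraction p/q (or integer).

x' = [5446/1525, -584/1525]
P' = [1573/1525 -167/1525; -167/1525 168/1525]

x̄ = F·x = [11, -6]
P̄ = F·P·Fᵀ + Q = [23 -12; -12 13]
y = z − H·x̄ = [-2, -17]
S = H·P̄·Hᵀ + R = [13 -3; -3 118]
K = P̄·Hᵀ·S⁻¹ = [1406/1525 501/1525; 1/1525 -504/1525]
x' = x̄ + K·y = [5446/1525, -584/1525]
P' = (I − K·H)·P̄ = [1573/1525 -167/1525; -167/1525 168/1525]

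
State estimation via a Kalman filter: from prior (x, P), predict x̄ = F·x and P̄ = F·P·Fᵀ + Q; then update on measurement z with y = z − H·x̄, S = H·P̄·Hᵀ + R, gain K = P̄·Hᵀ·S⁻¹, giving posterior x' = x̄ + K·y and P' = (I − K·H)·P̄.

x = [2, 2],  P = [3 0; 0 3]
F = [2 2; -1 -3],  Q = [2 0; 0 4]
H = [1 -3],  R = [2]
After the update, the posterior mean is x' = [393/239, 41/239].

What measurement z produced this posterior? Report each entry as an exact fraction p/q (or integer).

z = [1]

x̄ = F·x = [8, -8]
P̄ = F·P·Fᵀ + Q = [26 -24; -24 34]
S = H·P̄·Hᵀ + R = [478]
K = P̄·Hᵀ·S⁻¹ = [49/239; -63/239]
x' − x̄ = [-1519/239, 1953/239] = K·y
y = (KᵀK)⁻¹·Kᵀ·(x' − x̄) = [-31]
z = y + H·x̄ = [-31] + [32] = [1]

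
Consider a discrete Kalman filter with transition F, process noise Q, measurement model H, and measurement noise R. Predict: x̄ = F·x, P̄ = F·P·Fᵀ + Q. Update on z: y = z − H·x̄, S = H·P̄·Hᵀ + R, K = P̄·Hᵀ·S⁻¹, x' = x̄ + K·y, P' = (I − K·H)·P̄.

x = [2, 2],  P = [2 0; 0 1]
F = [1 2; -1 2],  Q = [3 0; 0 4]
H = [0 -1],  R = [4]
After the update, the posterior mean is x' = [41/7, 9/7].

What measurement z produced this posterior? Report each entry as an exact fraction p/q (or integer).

x̄ = F·x = [6, 2]
P̄ = F·P·Fᵀ + Q = [9 2; 2 10]
S = H·P̄·Hᵀ + R = [14]
K = P̄·Hᵀ·S⁻¹ = [-1/7; -5/7]
x' − x̄ = [-1/7, -5/7] = K·y
y = (KᵀK)⁻¹·Kᵀ·(x' − x̄) = [1]
z = y + H·x̄ = [1] + [-2] = [-1]

z = [-1]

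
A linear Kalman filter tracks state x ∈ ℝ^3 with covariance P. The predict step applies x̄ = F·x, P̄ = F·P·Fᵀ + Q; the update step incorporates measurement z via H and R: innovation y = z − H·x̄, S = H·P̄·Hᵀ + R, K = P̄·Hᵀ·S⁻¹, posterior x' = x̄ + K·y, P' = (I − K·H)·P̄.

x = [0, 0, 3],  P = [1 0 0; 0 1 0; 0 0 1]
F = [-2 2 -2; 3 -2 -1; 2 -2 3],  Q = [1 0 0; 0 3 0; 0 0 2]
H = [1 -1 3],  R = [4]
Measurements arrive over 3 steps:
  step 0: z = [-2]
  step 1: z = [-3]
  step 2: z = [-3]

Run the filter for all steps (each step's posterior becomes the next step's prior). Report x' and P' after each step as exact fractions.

step 0: x' = [-24/95, -181/95, -81/95], P' = [794/95 -844/95 -574/95; -844/95 1599/95 809/95; -574/95 809/95 509/95]
step 1: x' = [-15439/10540, 37647/10540, 3561/5270], P' = [511357/10540 -866141/10540 -225973/5270; -866141/10540 1577913/10540 398439/5270; -225973/5270 398439/5270 103112/2635]
step 2: x' = [37871779/4227053, -53677489/4227053, -34746325/4227053], P' = [462376481/4227053 -790923769/4227053 -411163086/4227053; -790923769/4227053 1396760592/4227053 715751583/4227053; -411163086/4227053 715751583/4227053 370804775/4227053]

step 0: x̄ = F·x = [-6, -3, 9]
step 0: P̄ = F·P·Fᵀ + Q = [13 -8 -14; -8 17 7; -14 7 19]
step 0: y = z − H·x̄ = [-26]
step 0: S = H·P̄·Hᵀ + R = [95]
step 0: K = P̄·Hᵀ·S⁻¹ = [-21/95; -4/95; 36/95]
step 0: x' = x̄ + K·y = [-24/95, -181/95, -81/95]
step 0: P' = (I − K·H)·P̄ = [794/95 -844/95 -574/95; -844/95 1599/95 809/95; -574/95 809/95 509/95]
step 1: x̄ = F·x = [-8/5, 371/95, 71/95]
step 1: P̄ = F·P·Fᵀ + Q = [389/5 -772/5 -292/5; -772/5 31144/95 10819/95; -292/5 10819/95 4499/95]
step 1: y = z − H·x̄ = [5/19]
step 1: S = H·P̄·Hᵀ + R = [2108/19]
step 1: K = P̄·Hᵀ·S⁻¹ = [1083/2108; -2671/2108; -287/1054]
step 1: x' = x̄ + K·y = [-15439/10540, 37647/10540, 3561/5270]
step 1: P' = (I − K·H)·P̄ = [511357/10540 -866141/10540 -225973/5270; -866141/10540 1577913/10540 398439/5270; -225973/5270 398439/5270 103112/2635]
step 2: x̄ = F·x = [22982/2635, -128733/10540, -42403/5270]
step 2: P̄ = F·P·Fᵀ + Q = [1738987/2635 -3453692/2635 -1318164/2635; -3453692/2635 27650813/10540 5226363/5270; -1318164/2635 5226363/5270 1008358/2635]
step 2: y = z − H·x̄ = [2137/10540]
step 2: S = H·P̄·Hᵀ + R = [4227053/10540]
step 2: K = P̄·Hᵀ·S⁻¹ = [4952748/4227053; -10107403/4227053; -3625086/4227053]
step 2: x' = x̄ + K·y = [37871779/4227053, -53677489/4227053, -34746325/4227053]
step 2: P' = (I − K·H)·P̄ = [462376481/4227053 -790923769/4227053 -411163086/4227053; -790923769/4227053 1396760592/4227053 715751583/4227053; -411163086/4227053 715751583/4227053 370804775/4227053]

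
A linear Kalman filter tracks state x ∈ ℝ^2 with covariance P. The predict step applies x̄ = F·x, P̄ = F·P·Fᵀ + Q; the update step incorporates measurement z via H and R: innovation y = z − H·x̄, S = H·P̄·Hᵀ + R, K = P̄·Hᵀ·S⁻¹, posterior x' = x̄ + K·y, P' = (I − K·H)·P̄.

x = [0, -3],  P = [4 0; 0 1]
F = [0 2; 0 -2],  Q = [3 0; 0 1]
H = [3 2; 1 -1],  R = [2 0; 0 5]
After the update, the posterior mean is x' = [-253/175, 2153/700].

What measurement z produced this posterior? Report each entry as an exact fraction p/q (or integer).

x̄ = F·x = [-6, 6]
P̄ = F·P·Fᵀ + Q = [7 -4; -4 5]
S = H·P̄·Hᵀ + R = [37 15; 15 25]
K = P̄·Hᵀ·S⁻¹ = [8/35 53/175; 17/140 -303/700]
x' − x̄ = [797/175, -2047/700] = K·y
y = (KᵀK)⁻¹·Kᵀ·(x' − x̄) = [8, 9]
z = y + H·x̄ = [8, 9] + [-6, -12] = [2, -3]

z = [2, -3]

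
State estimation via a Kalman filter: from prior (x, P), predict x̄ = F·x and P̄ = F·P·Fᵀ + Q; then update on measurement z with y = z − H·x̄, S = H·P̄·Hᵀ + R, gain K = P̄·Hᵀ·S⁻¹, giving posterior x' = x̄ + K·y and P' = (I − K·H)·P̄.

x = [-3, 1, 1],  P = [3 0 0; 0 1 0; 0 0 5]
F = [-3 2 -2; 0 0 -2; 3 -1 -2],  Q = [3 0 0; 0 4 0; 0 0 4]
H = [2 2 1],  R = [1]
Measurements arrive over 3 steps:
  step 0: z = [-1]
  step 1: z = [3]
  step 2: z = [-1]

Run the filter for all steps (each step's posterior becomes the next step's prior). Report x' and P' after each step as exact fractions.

step 0: x' = [4704/569, -1462/569, -7050/569], P' = [11405/569 -3632/569 -15407/569; -3632/569 1992/569 3388/569; -15407/569 3388/569 24112/569]
step 1: x' = [-8739049/1488226, 1909095/744113, 14356691/1488226], P' = [105319807/1488226 -16424871/744113 -144928139/1488226; -16424871/744113 6178530/744113 20679693/744113; -144928139/1488226 20679693/744113 207853137/1488226]
step 2: x' = [-8033204/23411099, -586243954/1615365831, 650788948/1615365831], P' = [1954478766/23411099 -604877874/23411099 -2700468861/23411099; -604877874/23411099 15212215340/1615365831 53484607846/1615365831; -2700468861/23411099 53484607846/1615365831 1866295992059/11307560817]

step 0: x̄ = F·x = [9, -2, -12]
step 0: P̄ = F·P·Fᵀ + Q = [54 20 -9; 20 24 20; -9 20 52]
step 0: y = z − H·x̄ = [-3]
step 0: S = H·P̄·Hᵀ + R = [569]
step 0: K = P̄·Hᵀ·S⁻¹ = [139/569; 108/569; 74/569]
step 0: x' = x̄ + K·y = [4704/569, -1462/569, -7050/569]
step 0: P' = (I − K·H)·P̄ = [11405/569 -3632/569 -15407/569; -3632/569 1992/569 3388/569; -15407/569 3388/569 24112/569]
step 1: x̄ = F·x = [-2936/569, 14100/569, 29674/569]
step 1: P̄ = F·P·Fᵀ + Q = [40364/569 -9546/569 -49645/569; -9546/569 98724/569 195666/569; -49645/569 195666/569 423589/569]
step 1: y = z − H·x̄ = [-50295/569]
step 1: S = H·P̄·Hᵀ + R = [1488226/569]
step 1: K = P̄·Hᵀ·S⁻¹ = [11991/1488226; 187011/744113; 715631/1488226]
step 1: x' = x̄ + K·y = [-8739049/1488226, 1909095/744113, 14356691/1488226]
step 1: P' = (I − K·H)·P̄ = [105319807/1488226 -16424871/744113 -144928139/1488226; -16424871/744113 6178530/744113 20679693/744113; -144928139/1488226 20679693/744113 207853137/1488226]
step 2: x̄ = F·x = [5140145/1488226, -14356691/744113, -58748719/1488226]
step 2: P̄ = F·P·Fᵀ + Q = [157367877/1488226 -101796915/744113 -519546285/1488226; -101796915/744113 418682726/744113 891850077/744113; -519546285/1488226 891850077/744113 3899274439/1488226]
step 2: y = z − H·x̄ = [104406967/1488226]
step 2: S = H·P̄·Hᵀ + R = [11307560817/1488226]
step 2: K = P̄·Hᵀ·S⁻¹ = [-1267077/23411099; 435891914/1615365831; 6427582177/11307560817]
step 2: x' = x̄ + K·y = [-8033204/23411099, -586243954/1615365831, 650788948/1615365831]
step 2: P' = (I − K·H)·P̄ = [1954478766/23411099 -604877874/23411099 -2700468861/23411099; -604877874/23411099 15212215340/1615365831 53484607846/1615365831; -2700468861/23411099 53484607846/1615365831 1866295992059/11307560817]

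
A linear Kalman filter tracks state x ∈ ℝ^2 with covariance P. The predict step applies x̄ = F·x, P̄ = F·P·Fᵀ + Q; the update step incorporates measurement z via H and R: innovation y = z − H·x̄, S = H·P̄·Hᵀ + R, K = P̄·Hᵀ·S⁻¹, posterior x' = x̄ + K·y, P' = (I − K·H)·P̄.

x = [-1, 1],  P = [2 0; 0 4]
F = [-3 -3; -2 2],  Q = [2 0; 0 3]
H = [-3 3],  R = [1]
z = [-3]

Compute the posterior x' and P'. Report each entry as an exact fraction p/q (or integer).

x̄ = F·x = [0, 4]
P̄ = F·P·Fᵀ + Q = [56 -12; -12 27]
y = z − H·x̄ = [-15]
S = H·P̄·Hᵀ + R = [964]
K = P̄·Hᵀ·S⁻¹ = [-51/241; 117/964]
x' = x̄ + K·y = [765/241, 2101/964]
P' = (I − K·H)·P̄ = [3092/241 3075/241; 3075/241 12339/964]

x' = [765/241, 2101/964]
P' = [3092/241 3075/241; 3075/241 12339/964]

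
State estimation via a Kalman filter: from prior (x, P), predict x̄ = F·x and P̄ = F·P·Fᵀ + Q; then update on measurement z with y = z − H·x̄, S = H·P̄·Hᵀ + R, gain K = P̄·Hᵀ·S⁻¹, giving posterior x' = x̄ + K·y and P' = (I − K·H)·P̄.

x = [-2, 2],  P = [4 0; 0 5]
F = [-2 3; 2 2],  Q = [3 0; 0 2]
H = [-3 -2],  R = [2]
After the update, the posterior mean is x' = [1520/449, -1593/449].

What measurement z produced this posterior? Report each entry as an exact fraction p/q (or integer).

x̄ = F·x = [10, 0]
P̄ = F·P·Fᵀ + Q = [64 14; 14 38]
S = H·P̄·Hᵀ + R = [898]
K = P̄·Hᵀ·S⁻¹ = [-110/449; -59/449]
x' − x̄ = [-2970/449, -1593/449] = K·y
y = (KᵀK)⁻¹·Kᵀ·(x' − x̄) = [27]
z = y + H·x̄ = [27] + [-30] = [-3]

z = [-3]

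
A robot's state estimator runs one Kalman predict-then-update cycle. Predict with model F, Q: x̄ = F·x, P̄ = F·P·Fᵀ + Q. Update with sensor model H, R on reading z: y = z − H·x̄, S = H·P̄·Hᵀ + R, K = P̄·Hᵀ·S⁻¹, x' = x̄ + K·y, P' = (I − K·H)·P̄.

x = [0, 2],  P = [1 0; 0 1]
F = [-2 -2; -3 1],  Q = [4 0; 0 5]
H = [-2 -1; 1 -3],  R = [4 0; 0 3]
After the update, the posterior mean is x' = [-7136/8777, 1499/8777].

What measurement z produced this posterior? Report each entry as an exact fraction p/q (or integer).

x̄ = F·x = [-4, 2]
P̄ = F·P·Fᵀ + Q = [12 4; 4 15]
S = H·P̄·Hᵀ + R = [83 41; 41 126]
K = P̄·Hᵀ·S⁻¹ = [-3528/8777 1148/8777; -1217/8777 -2460/8777]
x' − x̄ = [27972/8777, -16055/8777] = K·y
y = (KᵀK)⁻¹·Kᵀ·(x' − x̄) = [-5, 9]
z = y + H·x̄ = [-5, 9] + [6, -10] = [1, -1]

z = [1, -1]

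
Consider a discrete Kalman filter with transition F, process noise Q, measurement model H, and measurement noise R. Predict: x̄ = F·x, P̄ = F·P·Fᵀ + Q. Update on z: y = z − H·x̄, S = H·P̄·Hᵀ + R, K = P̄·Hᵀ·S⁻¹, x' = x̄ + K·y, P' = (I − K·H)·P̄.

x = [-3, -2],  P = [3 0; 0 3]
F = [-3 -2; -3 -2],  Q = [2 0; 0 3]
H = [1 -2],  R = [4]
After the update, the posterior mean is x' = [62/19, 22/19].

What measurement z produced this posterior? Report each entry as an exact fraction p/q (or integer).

z = [2]

x̄ = F·x = [13, 13]
P̄ = F·P·Fᵀ + Q = [41 39; 39 42]
S = H·P̄·Hᵀ + R = [57]
K = P̄·Hᵀ·S⁻¹ = [-37/57; -15/19]
x' − x̄ = [-185/19, -225/19] = K·y
y = (KᵀK)⁻¹·Kᵀ·(x' − x̄) = [15]
z = y + H·x̄ = [15] + [-13] = [2]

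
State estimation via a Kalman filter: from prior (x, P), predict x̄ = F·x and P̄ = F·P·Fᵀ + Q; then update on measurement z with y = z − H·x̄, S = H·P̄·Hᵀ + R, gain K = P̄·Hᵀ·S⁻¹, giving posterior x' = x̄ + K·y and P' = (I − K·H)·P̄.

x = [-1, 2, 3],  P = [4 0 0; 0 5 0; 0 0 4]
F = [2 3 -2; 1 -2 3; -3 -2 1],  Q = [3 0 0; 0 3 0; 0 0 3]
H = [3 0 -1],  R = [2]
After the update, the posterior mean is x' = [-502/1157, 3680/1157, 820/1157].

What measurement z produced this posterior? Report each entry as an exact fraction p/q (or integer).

x̄ = F·x = [-2, 4, 2]
P̄ = F·P·Fᵀ + Q = [80 -46 -62; -46 63 20; -62 20 63]
S = H·P̄·Hᵀ + R = [1157]
K = P̄·Hᵀ·S⁻¹ = [302/1157; -158/1157; -249/1157]
x' − x̄ = [1812/1157, -948/1157, -1494/1157] = K·y
y = (KᵀK)⁻¹·Kᵀ·(x' − x̄) = [6]
z = y + H·x̄ = [6] + [-8] = [-2]

z = [-2]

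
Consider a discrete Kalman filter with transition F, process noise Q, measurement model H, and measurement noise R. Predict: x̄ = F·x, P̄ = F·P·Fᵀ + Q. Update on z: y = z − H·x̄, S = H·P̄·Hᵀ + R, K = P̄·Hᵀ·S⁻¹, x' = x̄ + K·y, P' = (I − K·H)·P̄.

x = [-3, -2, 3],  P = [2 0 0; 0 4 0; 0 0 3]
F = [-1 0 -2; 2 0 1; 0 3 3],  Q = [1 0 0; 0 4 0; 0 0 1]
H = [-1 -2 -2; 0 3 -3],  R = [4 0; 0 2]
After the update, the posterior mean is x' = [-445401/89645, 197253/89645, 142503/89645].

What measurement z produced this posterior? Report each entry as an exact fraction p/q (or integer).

x̄ = F·x = [-3, -3, 3]
P̄ = F·P·Fᵀ + Q = [15 -10 -18; -10 15 9; -18 9 64]
S = H·P̄·Hᵀ + R = [295 270; 270 551]
K = P̄·Hᵀ·S⁻¹ = [16111/89645 -798/17929; -25798/89645 3114/17929; -25978/89645 -2823/17929]
x' − x̄ = [-176466/89645, 466188/89645, -126432/89645] = K·y
y = (KᵀK)⁻¹·Kᵀ·(x' − x̄) = [-6, 20]
z = y + H·x̄ = [-6, 20] + [3, -18] = [-3, 2]

z = [-3, 2]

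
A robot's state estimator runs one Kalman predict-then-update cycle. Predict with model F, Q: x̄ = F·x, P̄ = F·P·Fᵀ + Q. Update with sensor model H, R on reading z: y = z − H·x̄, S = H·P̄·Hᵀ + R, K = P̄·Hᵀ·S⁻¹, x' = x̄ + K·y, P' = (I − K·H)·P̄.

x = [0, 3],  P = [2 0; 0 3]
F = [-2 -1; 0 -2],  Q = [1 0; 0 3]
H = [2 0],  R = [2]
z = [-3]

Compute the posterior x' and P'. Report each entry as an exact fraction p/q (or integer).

x̄ = F·x = [-3, -6]
P̄ = F·P·Fᵀ + Q = [12 6; 6 15]
y = z − H·x̄ = [3]
S = H·P̄·Hᵀ + R = [50]
K = P̄·Hᵀ·S⁻¹ = [12/25; 6/25]
x' = x̄ + K·y = [-39/25, -132/25]
P' = (I − K·H)·P̄ = [12/25 6/25; 6/25 303/25]

x' = [-39/25, -132/25]
P' = [12/25 6/25; 6/25 303/25]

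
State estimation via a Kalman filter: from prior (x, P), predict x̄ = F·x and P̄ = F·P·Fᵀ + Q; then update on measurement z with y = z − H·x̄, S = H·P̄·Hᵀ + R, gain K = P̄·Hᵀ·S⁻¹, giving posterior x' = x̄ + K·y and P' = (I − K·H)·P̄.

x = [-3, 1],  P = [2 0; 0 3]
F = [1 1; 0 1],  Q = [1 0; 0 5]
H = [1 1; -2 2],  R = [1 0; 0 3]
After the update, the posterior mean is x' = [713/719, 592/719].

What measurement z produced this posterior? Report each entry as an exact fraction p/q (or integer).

z = [2, -1]

x̄ = F·x = [-2, 1]
P̄ = F·P·Fᵀ + Q = [6 3; 3 8]
S = H·P̄·Hᵀ + R = [21 4; 4 35]
K = P̄·Hᵀ·S⁻¹ = [339/719 -162/719; 345/719 166/719]
x' − x̄ = [2151/719, -127/719] = K·y
y = (KᵀK)⁻¹·Kᵀ·(x' − x̄) = [3, -7]
z = y + H·x̄ = [3, -7] + [-1, 6] = [2, -1]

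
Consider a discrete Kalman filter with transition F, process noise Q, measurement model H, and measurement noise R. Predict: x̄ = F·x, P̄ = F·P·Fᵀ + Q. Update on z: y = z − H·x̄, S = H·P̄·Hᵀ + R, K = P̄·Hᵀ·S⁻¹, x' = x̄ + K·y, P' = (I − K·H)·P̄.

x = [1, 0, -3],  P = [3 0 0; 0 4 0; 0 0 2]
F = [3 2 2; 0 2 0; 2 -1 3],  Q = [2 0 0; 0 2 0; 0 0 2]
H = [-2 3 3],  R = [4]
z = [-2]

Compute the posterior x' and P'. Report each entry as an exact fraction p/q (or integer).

x' = [-101/51, -13/51, -97/51]
P' = [2671/51 824/51 962/51; 824/51 916/51 -368/51; 962/51 -368/51 1036/51]

x̄ = F·x = [-3, 0, -7]
P̄ = F·P·Fᵀ + Q = [53 16 22; 16 18 -8; 22 -8 36]
y = z − H·x̄ = [13]
S = H·P̄·Hᵀ + R = [102]
K = P̄·Hᵀ·S⁻¹ = [4/51; -1/51; 20/51]
x' = x̄ + K·y = [-101/51, -13/51, -97/51]
P' = (I − K·H)·P̄ = [2671/51 824/51 962/51; 824/51 916/51 -368/51; 962/51 -368/51 1036/51]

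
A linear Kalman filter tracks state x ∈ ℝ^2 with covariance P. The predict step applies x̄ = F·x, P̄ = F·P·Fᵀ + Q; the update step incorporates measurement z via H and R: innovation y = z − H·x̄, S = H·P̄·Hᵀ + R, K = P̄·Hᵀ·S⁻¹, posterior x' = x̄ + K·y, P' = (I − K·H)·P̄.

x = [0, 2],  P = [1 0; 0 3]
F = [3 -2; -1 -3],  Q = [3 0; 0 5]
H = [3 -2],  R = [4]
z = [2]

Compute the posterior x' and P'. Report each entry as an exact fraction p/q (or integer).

x̄ = F·x = [-4, -6]
P̄ = F·P·Fᵀ + Q = [24 15; 15 33]
y = z − H·x̄ = [2]
S = H·P̄·Hᵀ + R = [172]
K = P̄·Hᵀ·S⁻¹ = [21/86; -21/172]
x' = x̄ + K·y = [-151/43, -537/86]
P' = (I − K·H)·P̄ = [591/43 1731/86; 1731/86 5235/172]

x' = [-151/43, -537/86]
P' = [591/43 1731/86; 1731/86 5235/172]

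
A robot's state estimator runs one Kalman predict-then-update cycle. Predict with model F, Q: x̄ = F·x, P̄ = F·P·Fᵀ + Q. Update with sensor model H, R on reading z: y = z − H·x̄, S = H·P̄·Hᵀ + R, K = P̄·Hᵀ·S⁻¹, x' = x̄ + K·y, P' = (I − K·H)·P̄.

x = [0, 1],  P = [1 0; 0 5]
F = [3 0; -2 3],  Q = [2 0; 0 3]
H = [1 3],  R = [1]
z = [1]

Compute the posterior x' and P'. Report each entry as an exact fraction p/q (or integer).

x̄ = F·x = [0, 3]
P̄ = F·P·Fᵀ + Q = [11 -6; -6 52]
y = z − H·x̄ = [-8]
S = H·P̄·Hᵀ + R = [444]
K = P̄·Hᵀ·S⁻¹ = [-7/444; 25/74]
x' = x̄ + K·y = [14/111, 11/37]
P' = (I − K·H)·P̄ = [4835/444 -269/74; -269/74 49/37]

x' = [14/111, 11/37]
P' = [4835/444 -269/74; -269/74 49/37]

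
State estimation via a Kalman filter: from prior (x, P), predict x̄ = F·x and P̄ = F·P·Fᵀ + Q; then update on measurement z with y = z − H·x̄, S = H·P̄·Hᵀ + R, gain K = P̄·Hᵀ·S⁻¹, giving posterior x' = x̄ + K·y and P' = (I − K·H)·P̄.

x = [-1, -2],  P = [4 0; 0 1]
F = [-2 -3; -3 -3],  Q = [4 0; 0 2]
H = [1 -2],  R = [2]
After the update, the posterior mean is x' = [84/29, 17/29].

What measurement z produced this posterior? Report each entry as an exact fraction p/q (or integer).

z = [2]

x̄ = F·x = [8, 9]
P̄ = F·P·Fᵀ + Q = [29 33; 33 47]
S = H·P̄·Hᵀ + R = [87]
K = P̄·Hᵀ·S⁻¹ = [-37/87; -61/87]
x' − x̄ = [-148/29, -244/29] = K·y
y = (KᵀK)⁻¹·Kᵀ·(x' − x̄) = [12]
z = y + H·x̄ = [12] + [-10] = [2]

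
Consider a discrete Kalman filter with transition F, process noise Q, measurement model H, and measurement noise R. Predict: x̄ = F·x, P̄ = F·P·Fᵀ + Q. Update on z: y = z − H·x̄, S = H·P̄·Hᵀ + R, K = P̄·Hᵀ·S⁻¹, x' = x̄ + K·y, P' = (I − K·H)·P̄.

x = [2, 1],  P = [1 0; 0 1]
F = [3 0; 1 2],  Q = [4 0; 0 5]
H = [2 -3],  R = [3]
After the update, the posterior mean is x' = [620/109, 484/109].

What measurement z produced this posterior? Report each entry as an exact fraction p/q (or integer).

z = [-2]

x̄ = F·x = [6, 4]
P̄ = F·P·Fᵀ + Q = [13 3; 3 10]
S = H·P̄·Hᵀ + R = [109]
K = P̄·Hᵀ·S⁻¹ = [17/109; -24/109]
x' − x̄ = [-34/109, 48/109] = K·y
y = (KᵀK)⁻¹·Kᵀ·(x' − x̄) = [-2]
z = y + H·x̄ = [-2] + [0] = [-2]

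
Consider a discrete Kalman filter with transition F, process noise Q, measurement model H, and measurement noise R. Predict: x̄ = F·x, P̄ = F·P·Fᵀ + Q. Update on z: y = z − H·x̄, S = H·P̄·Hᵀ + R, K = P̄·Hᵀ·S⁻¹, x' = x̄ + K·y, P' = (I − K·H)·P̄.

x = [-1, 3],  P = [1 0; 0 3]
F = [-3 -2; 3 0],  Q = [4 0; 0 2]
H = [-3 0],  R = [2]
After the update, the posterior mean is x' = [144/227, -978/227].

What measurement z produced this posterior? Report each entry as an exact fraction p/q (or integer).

x̄ = F·x = [-3, -3]
P̄ = F·P·Fᵀ + Q = [25 -9; -9 11]
S = H·P̄·Hᵀ + R = [227]
K = P̄·Hᵀ·S⁻¹ = [-75/227; 27/227]
x' − x̄ = [825/227, -297/227] = K·y
y = (KᵀK)⁻¹·Kᵀ·(x' − x̄) = [-11]
z = y + H·x̄ = [-11] + [9] = [-2]

z = [-2]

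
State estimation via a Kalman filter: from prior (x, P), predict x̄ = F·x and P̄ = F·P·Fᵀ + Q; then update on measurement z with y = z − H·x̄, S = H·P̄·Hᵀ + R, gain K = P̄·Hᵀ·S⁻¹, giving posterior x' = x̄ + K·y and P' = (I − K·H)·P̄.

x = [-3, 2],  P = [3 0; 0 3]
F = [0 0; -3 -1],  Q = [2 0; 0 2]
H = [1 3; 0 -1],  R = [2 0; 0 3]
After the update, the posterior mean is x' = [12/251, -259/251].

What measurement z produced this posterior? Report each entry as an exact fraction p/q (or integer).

x̄ = F·x = [0, 7]
P̄ = F·P·Fᵀ + Q = [2 0; 0 32]
S = H·P̄·Hᵀ + R = [292 -96; -96 35]
K = P̄·Hᵀ·S⁻¹ = [35/502 48/251; 72/251 -32/251]
x' − x̄ = [12/251, -2016/251] = K·y
y = (KᵀK)⁻¹·Kᵀ·(x' − x̄) = [-24, 9]
z = y + H·x̄ = [-24, 9] + [21, -7] = [-3, 2]

z = [-3, 2]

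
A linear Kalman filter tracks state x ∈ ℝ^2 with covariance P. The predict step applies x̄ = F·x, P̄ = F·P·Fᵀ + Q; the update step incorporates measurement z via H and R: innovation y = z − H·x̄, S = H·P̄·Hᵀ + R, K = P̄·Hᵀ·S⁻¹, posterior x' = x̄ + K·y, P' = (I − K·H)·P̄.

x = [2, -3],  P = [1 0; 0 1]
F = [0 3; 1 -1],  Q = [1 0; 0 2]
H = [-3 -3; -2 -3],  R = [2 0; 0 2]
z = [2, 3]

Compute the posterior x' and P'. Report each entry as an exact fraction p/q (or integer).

x' = [-451/169, 245/169]
P' = [1156/507 -314/169; -314/169 274/169]

x̄ = F·x = [-9, 5]
P̄ = F·P·Fᵀ + Q = [10 -3; -3 4]
y = z − H·x̄ = [-10, 0]
S = H·P̄·Hᵀ + R = [74 51; 51 42]
K = P̄·Hᵀ·S⁻¹ = [-107/169 257/507; 60/169 -97/169]
x' = x̄ + K·y = [-451/169, 245/169]
P' = (I − K·H)·P̄ = [1156/507 -314/169; -314/169 274/169]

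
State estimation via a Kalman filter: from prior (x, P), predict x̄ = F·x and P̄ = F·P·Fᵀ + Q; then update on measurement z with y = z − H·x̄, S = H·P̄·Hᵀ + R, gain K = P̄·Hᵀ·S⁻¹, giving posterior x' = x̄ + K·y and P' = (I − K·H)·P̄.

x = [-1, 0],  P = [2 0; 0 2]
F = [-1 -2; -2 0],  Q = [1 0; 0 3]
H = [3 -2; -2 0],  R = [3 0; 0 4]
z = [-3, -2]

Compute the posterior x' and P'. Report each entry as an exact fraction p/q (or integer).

x' = [501/551, 1542/551]
P' = [453/551 642/551; 642/551 1293/551]

x̄ = F·x = [1, 2]
P̄ = F·P·Fᵀ + Q = [11 4; 4 11]
y = z − H·x̄ = [-2, 0]
S = H·P̄·Hᵀ + R = [98 -50; -50 48]
K = P̄·Hᵀ·S⁻¹ = [25/551 -453/1102; -220/551 -321/551]
x' = x̄ + K·y = [501/551, 1542/551]
P' = (I − K·H)·P̄ = [453/551 642/551; 642/551 1293/551]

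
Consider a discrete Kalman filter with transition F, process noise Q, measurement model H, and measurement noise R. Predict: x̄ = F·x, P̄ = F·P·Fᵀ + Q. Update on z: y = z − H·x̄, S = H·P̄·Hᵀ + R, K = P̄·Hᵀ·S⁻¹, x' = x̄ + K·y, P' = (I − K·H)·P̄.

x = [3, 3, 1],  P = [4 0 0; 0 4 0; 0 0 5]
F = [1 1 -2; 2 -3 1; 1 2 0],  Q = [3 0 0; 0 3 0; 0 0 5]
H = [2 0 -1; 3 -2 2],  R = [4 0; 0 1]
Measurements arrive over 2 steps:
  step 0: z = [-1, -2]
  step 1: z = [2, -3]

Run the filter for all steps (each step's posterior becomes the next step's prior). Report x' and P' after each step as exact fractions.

step 0: x̄ = F·x = [4, -2, 9]
step 0: P̄ = F·P·Fᵀ + Q = [31 -14 12; -14 60 -16; 12 -16 25]
step 0: y = z − H·x̄ = [0, -36]
step 0: S = H·P̄·Hᵀ + R = [105 172; 172 1060]
step 0: K = P̄·Hᵀ·S⁻¹ = [7015/20429 6625/81716; 5162/20429 -9153/40858; -5339/20429 6281/40858]
step 0: x' = x̄ + K·y = [22091/20429, 123896/20429, 70803/20429]
step 0: P' = (I − K·H)·P̄ = [169571/81716 238973/40858 113451/40858; 238973/40858 399843/20429 218325/20429; 113451/40858 218325/20429 134807/20429]
step 1: x̄ = F·x = [4381/20429, -256703/20429, 269883/20429]
step 1: P̄ = F·P·Fᵀ + Q = [726087/81716 -291491/40858 855149/81716; -291491/40858 1447366/20429 -3402821/40858; 855149/81716 -3402821/40858 8887423/81716]
step 1: y = z − H·x̄ = [301979/20429, -1127602/20429]
step 1: S = H·P̄·Hᵀ + R = [8698039/81716 -23842531/81716; -23842531/81716 137026755/81716]
step 1: K = P̄·Hᵀ·S⁻¹ = [2475904593/7628833699 712210892/7628833699; 1596860662/7628833699 -1221959584/7628833699; -2128917493/7628833699 1519791908/7628833699]
step 1: x' = x̄ + K·y = [-1076768942/7628833699, -4808950039/7628833699, -14573216774/7628833699]
step 1: P' = (I − K·H)·P̄ = [5643126192/7628833699 9491217854/7628833699 1382634012/7628833699; 9491217854/7628833699 27442799633/7628833699 12594993060/7628833699; 1382634012/7628833699 12594993060/7628833699 11280937996/7628833699]

step 0: x' = [22091/20429, 123896/20429, 70803/20429], P' = [169571/81716 238973/40858 113451/40858; 238973/40858 399843/20429 218325/20429; 113451/40858 218325/20429 134807/20429]
step 1: x' = [-1076768942/7628833699, -4808950039/7628833699, -14573216774/7628833699], P' = [5643126192/7628833699 9491217854/7628833699 1382634012/7628833699; 9491217854/7628833699 27442799633/7628833699 12594993060/7628833699; 1382634012/7628833699 12594993060/7628833699 11280937996/7628833699]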